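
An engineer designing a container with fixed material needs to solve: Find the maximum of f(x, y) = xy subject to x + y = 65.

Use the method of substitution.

Substitute y = 65 - x into f(x,y) = xy:
g(x) = x(65 - x) = 65x - x^2
g'(x) = 65 - 2x = 0  =>  x = 65/2
y = 65 - 65/2 = 65/2
Maximum value = (65/2) * (65/2) = 4225/4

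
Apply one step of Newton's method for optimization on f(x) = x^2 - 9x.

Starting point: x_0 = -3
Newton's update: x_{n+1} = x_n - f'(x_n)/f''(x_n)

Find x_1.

f(x) = x^2 - 9x
f'(x) = 2x + (-9), f''(x) = 2
Newton step: x_1 = x_0 - f'(x_0)/f''(x_0)
f'(-3) = -15
x_1 = -3 - -15/2 = 9/2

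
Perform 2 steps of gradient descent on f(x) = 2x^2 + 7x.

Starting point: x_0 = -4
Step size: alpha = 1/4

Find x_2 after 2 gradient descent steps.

f(x) = 2x^2 + 7x, f'(x) = 4x + (7)
Step 1: f'(-4) = -9, x_1 = -4 - 1/4 * -9 = -7/4
Step 2: f'(-7/4) = 0, x_2 = -7/4 - 1/4 * 0 = -7/4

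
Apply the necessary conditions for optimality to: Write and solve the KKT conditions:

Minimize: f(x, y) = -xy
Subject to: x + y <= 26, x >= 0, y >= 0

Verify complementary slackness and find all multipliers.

Problem: min -xy s.t. x + y <= 26 (multiplier lambda), x >= 0 (mu_x), y >= 0 (mu_y)
KKT stationarity: -y + lambda - mu_x = 0, -x + lambda - mu_y = 0, with lambda, mu_x, mu_y >= 0
Complementary slackness: lambda*(x + y - 26) = 0, mu_x*x = 0, mu_y*y = 0
If lambda = 0: y = -mu_x <= 0 and x = -mu_y <= 0 force x = y = 0 with f = 0; but x = y = 13 is feasible with f = -169 < 0, so this is not the minimum. Hence lambda > 0 and x + y = 26.
Try x > 0, y > 0 (so mu_x = mu_y = 0): y = lambda, x = lambda => x = y = lambda
x + y = 26 => 2*lambda = 26 => lambda = 13
x* = y* = 13 > 0, consistent with mu_x = mu_y = 0.
(Any feasible point with x = 0 or y = 0 has f = 0 > -169, so the minimum is not on those boundaries.)
min(-xy) = -169 (i.e. max xy = 169)
Multipliers: lambda = 13, mu_x = 0, mu_y = 0
Complementary slackness: lambda*(x + y - 26) = 13*(13 + 13 - 26) = 0, mu_x*x = 0*13 = 0, mu_y*y = 0*13 = 0. Satisfied.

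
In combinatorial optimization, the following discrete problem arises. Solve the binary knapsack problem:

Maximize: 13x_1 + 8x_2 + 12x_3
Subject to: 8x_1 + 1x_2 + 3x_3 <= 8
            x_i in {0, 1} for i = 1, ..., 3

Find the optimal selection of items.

Items: item 1 (v=13, w=8), item 2 (v=8, w=1), item 3 (v=12, w=3)
Capacity: 8
Checking all 8 subsets (w = total weight, v = total value):
  {}: w = 0, v = 0
  {1}: w = 8, v = 13
  {2}: w = 1, v = 8
  {3}: w = 3, v = 12
  {1, 2}: w = 9 > 8, infeasible
  {1, 3}: w = 11 > 8, infeasible
  {2, 3}: w = 4, v = 20
  {1, 2, 3}: w = 12 > 8, infeasible
Best feasible subset: items [2, 3]
Total weight: 4 <= 8, total value: 20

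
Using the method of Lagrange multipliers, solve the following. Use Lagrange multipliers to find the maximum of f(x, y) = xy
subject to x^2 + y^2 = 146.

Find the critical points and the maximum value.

Lagrange conditions: y = 2*lambda*x and x = 2*lambda*y
If x = 0 then y = 0, violating the constraint, so x, y != 0.
Dividing: y/x = x/y => x^2 = y^2 => y = x or y = -x
Constraint: 2x^2 = 146 => x^2 = 73 => x = +/-sqrt(73)
Critical points: (sqrt(73), sqrt(73)), (-sqrt(73), -sqrt(73)), (sqrt(73), -sqrt(73)), (-sqrt(73), sqrt(73))
  y = x:  xy = x^2 = 73  at (sqrt(73), sqrt(73)) and (-sqrt(73), -sqrt(73))
  y = -x: xy = -x^2 = -73 at (sqrt(73), -sqrt(73)) and (-sqrt(73), sqrt(73))
Maximum xy = 73 at (sqrt(73), sqrt(73)) and (-sqrt(73), -sqrt(73))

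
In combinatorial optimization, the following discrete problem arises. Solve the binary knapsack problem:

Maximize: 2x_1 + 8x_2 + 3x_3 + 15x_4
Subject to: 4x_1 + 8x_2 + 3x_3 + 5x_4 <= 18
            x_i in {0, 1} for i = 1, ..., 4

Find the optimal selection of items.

Items: item 1 (v=2, w=4), item 2 (v=8, w=8), item 3 (v=3, w=3), item 4 (v=15, w=5)
Capacity: 18
Checking all 16 subsets (w = total weight, v = total value):
  {}: w = 0, v = 0
  {1}: w = 4, v = 2
  {2}: w = 8, v = 8
  {3}: w = 3, v = 3
  {4}: w = 5, v = 15
  {1, 2}: w = 12, v = 10
  {1, 3}: w = 7, v = 5
  {1, 4}: w = 9, v = 17
  {2, 3}: w = 11, v = 11
  {2, 4}: w = 13, v = 23
  {3, 4}: w = 8, v = 18
  {1, 2, 3}: w = 15, v = 13
  {1, 2, 4}: w = 17, v = 25
  {1, 3, 4}: w = 12, v = 20
  {2, 3, 4}: w = 16, v = 26
  {1, 2, 3, 4}: w = 20 > 18, infeasible
Best feasible subset: items [2, 3, 4]
Total weight: 16 <= 18, total value: 26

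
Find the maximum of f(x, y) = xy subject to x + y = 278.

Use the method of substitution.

Substitute y = 278 - x into f(x,y) = xy:
g(x) = x(278 - x) = 278x - x^2
g'(x) = 278 - 2x = 0  =>  x = 139
y = 278 - 139 = 139
Maximum value = 139 * 139 = 19321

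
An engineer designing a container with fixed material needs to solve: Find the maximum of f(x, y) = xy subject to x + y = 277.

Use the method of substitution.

Substitute y = 277 - x into f(x,y) = xy:
g(x) = x(277 - x) = 277x - x^2
g'(x) = 277 - 2x = 0  =>  x = 277/2
y = 277 - 277/2 = 277/2
Maximum value = (277/2) * (277/2) = 76729/4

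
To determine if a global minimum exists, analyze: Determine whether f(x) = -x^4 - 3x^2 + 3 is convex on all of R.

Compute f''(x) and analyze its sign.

f(x) = -x^4 - 3x^2 + 3
f'(x) = -4x^3 + -6x
f''(x) = -12x^2 + -6
f''(x) = -12x^2 + -6 <= -6 < 0 for all x
Therefore, f is concave on R.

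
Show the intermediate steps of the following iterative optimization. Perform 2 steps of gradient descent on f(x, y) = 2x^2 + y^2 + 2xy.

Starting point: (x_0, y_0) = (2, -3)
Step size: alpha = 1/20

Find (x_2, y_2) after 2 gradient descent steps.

f(x,y) = 2x^2 + y^2 + 2xy
grad_x = 4x + 2y, grad_y = 2y + 2x
Step 1: grad = (2, -2), (19/10, -29/10)
Step 2: grad = (9/5, -2), (181/100, -14/5)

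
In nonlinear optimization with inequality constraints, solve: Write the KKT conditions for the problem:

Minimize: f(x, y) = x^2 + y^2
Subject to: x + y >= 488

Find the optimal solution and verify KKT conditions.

KKT conditions for min x^2 + y^2 s.t. x + y >= 488:
Stationarity: 2x = mu, 2y = mu
So x = y = mu/2.
Complementary slackness: mu*(x + y - 488) = 0
Primal feasibility: x + y >= 488; dual feasibility: mu >= 0
If mu = 0 then x = y = 0, but 0 + 0 < 488 is infeasible, so the constraint is active.
Constraint active: x + y = 2*(mu/2) = 488 => mu = 488
x = y = 244, f = 119072
Verify: stationarity 2*244 = 488 = mu; primal 244 + 244 = 488 >= 488; dual mu = 488 >= 0; complementary slackness 488*(488 - 488) = 0. All KKT conditions hold.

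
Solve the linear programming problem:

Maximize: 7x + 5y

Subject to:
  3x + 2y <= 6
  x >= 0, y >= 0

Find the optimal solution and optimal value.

The feasible region has vertices at [(0, 0), (2, 0), (0, 3)].
Checking objective 7x + 5y at each vertex:
  (0, 0): 7*0 + 5*0 = 0
  (2, 0): 7*2 + 5*0 = 14
  (0, 3): 7*0 + 5*3 = 15
Maximum is 15 at (0, 3).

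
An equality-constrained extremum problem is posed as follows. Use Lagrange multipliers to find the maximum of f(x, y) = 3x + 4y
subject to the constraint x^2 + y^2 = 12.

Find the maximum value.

Set up Lagrange conditions: grad f = lambda * grad g
  3 = 2*lambda*x
  4 = 2*lambda*y
From these: x/y = 3/4, so x = 3t, y = 4t for some t.
Substitute into constraint: (3t)^2 + (4t)^2 = 12
  t^2 * 25 = 12
  t = sqrt(12/25)
Maximum = 3*x + 4*y = (3^2 + 4^2)*t = 25 * sqrt(12/25) = sqrt(300)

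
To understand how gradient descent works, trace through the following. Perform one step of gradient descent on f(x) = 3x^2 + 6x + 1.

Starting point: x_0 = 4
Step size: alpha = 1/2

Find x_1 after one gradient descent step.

f(x) = 3x^2 + 6x + 1
f'(x) = 6x + 6
f'(4) = 6*4 + (6) = 30
x_1 = x_0 - alpha * f'(x_0) = 4 - 1/2 * 30 = -11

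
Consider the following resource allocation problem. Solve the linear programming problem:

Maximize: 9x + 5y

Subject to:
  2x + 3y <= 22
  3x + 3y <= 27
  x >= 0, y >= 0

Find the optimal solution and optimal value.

Feasible vertices: (0, 0), (0, 22/3), (5, 4), (9, 0)
Objective 9x + 5y at each:
  (0, 0): 0
  (0, 22/3): 110/3
  (5, 4): 65
  (9, 0): 81
Maximum is 81 at (9, 0).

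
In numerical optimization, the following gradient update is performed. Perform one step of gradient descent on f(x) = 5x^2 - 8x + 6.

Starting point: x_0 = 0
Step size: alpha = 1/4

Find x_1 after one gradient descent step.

f(x) = 5x^2 - 8x + 6
f'(x) = 10x - 8
f'(0) = 10*0 + (-8) = -8
x_1 = x_0 - alpha * f'(x_0) = 0 - 1/4 * -8 = 2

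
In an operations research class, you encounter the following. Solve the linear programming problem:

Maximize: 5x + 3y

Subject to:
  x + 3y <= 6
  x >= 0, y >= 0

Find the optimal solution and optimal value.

The feasible region has vertices at [(0, 0), (6, 0), (0, 2)].
Checking objective 5x + 3y at each vertex:
  (0, 0): 5*0 + 3*0 = 0
  (6, 0): 5*6 + 3*0 = 30
  (0, 2): 5*0 + 3*2 = 6
Maximum is 30 at (6, 0).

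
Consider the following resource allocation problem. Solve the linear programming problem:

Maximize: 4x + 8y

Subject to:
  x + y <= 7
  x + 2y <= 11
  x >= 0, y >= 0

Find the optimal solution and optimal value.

Feasible vertices: (0, 0), (0, 11/2), (3, 4), (7, 0)
Objective 4x + 8y at each:
  (0, 0): 0
  (0, 11/2): 44
  (3, 4): 44
  (7, 0): 28
Maximum is 44 at (0, 11/2).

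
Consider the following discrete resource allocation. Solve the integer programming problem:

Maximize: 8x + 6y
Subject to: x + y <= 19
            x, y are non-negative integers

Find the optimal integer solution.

Objective: 8x + 6y, constraint: x + y <= 19
Coefficient of x is 8 >= coefficient of y is 6, so allocate the entire budget to x.
Optimal: x = 19, y = 0, value = 152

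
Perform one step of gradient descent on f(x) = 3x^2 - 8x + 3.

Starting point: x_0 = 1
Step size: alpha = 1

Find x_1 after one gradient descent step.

f(x) = 3x^2 - 8x + 3
f'(x) = 6x - 8
f'(1) = 6*1 + (-8) = -2
x_1 = x_0 - alpha * f'(x_0) = 1 - 1 * -2 = 3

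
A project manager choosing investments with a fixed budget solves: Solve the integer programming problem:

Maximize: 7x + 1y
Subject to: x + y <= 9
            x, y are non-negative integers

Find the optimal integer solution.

Objective: 7x + 1y, constraint: x + y <= 9
Coefficient of x is 7 >= coefficient of y is 1, so allocate the entire budget to x.
Optimal: x = 9, y = 0, value = 63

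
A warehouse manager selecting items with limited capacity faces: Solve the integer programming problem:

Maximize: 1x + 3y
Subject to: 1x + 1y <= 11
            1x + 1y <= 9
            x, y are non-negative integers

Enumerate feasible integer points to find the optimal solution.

Constraint 1: 1x + 1y <= 11
Constraint 2: 1x + 1y <= 9
Feasible x range (need y >= 0): 0 <= x <= min(11/1, 9/1) => x in {0, ..., 9}.
Enumerate feasible integer points row by row (the coefficient of y is 3 > 0, so for each x the largest feasible y gives the best value):
  x = 0: y <= min((11 - 1*0)/1, (9 - 1*0)/1) => y in {0, ..., 9}; best 1*0 + 3*9 = 27
  x = 1: y <= min((11 - 1*1)/1, (9 - 1*1)/1) => y in {0, ..., 8}; best 1*1 + 3*8 = 25
  x = 2: y <= min((11 - 1*2)/1, (9 - 1*2)/1) => y in {0, ..., 7}; best 1*2 + 3*7 = 23
  x = 3: y <= min((11 - 1*3)/1, (9 - 1*3)/1) => y in {0, ..., 6}; best 1*3 + 3*6 = 21
  x = 4: y <= min((11 - 1*4)/1, (9 - 1*4)/1) => y in {0, ..., 5}; best 1*4 + 3*5 = 19
  x = 5: y <= min((11 - 1*5)/1, (9 - 1*5)/1) => y in {0, ..., 4}; best 1*5 + 3*4 = 17
  x = 6: y <= min((11 - 1*6)/1, (9 - 1*6)/1) => y in {0, ..., 3}; best 1*6 + 3*3 = 15
  x = 7: y <= min((11 - 1*7)/1, (9 - 1*7)/1) => y in {0, ..., 2}; best 1*7 + 3*2 = 13
  x = 8: y <= min((11 - 1*8)/1, (9 - 1*8)/1) => y in {0, ..., 1}; best 1*8 + 3*1 = 11
  x = 9: y <= min((11 - 1*9)/1, (9 - 1*9)/1) => y in {0}; best 1*9 + 3*0 = 9
The maximum 1x + 3y = 27 is achieved at x = 0, y = 9.
Check: 1*0 + 1*9 = 9 <= 11 and 1*0 + 1*9 = 9 <= 9.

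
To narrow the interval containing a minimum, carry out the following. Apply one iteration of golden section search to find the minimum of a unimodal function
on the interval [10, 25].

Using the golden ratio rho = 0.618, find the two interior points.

Golden section search on [10, 25].
Golden ratio rho = 0.618 (approx).
Interior points:
  x_1 = 10 + (1-0.618)*15 = 15.7300
  x_2 = 10 + 0.618*15 = 19.2700
Compare f(x_1) and f(x_2) to determine which subinterval to keep.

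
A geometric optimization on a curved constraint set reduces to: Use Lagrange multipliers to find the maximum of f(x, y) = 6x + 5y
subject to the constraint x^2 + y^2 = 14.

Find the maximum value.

Set up Lagrange conditions: grad f = lambda * grad g
  6 = 2*lambda*x
  5 = 2*lambda*y
From these: x/y = 6/5, so x = 6t, y = 5t for some t.
Substitute into constraint: (6t)^2 + (5t)^2 = 14
  t^2 * 61 = 14
  t = sqrt(14/61)
Maximum = 6*x + 5*y = (6^2 + 5^2)*t = 61 * sqrt(14/61) = sqrt(854)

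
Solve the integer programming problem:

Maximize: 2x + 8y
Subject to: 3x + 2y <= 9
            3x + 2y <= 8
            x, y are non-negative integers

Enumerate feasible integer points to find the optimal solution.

Constraint 1: 3x + 2y <= 9
Constraint 2: 3x + 2y <= 8
Feasible x range (need y >= 0): 0 <= x <= min(9/3, 8/3) => x in {0, ..., 2}.
Enumerate feasible integer points row by row (the coefficient of y is 8 > 0, so for each x the largest feasible y gives the best value):
  x = 0: y <= min((9 - 3*0)/2, (8 - 3*0)/2) => y in {0, ..., 4}; best 2*0 + 8*4 = 32
  x = 1: y <= min((9 - 3*1)/2, (8 - 3*1)/2) => y in {0, ..., 2}; best 2*1 + 8*2 = 18
  x = 2: y <= min((9 - 3*2)/2, (8 - 3*2)/2) => y in {0, ..., 1}; best 2*2 + 8*1 = 12
The maximum 2x + 8y = 32 is achieved at x = 0, y = 4.
Check: 3*0 + 2*4 = 8 <= 9 and 3*0 + 2*4 = 8 <= 8.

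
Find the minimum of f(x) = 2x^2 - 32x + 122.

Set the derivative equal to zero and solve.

f(x) = 2x^2 - 32x + 122
f'(x) = 4x + (-32) = 0
x = 32/4 = 8
f(8) = -6
Since f''(x) = 4 > 0, this is a minimum.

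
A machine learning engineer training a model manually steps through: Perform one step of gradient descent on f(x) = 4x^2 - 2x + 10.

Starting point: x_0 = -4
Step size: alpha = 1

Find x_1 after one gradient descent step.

f(x) = 4x^2 - 2x + 10
f'(x) = 8x - 2
f'(-4) = 8*-4 + (-2) = -34
x_1 = x_0 - alpha * f'(x_0) = -4 - 1 * -34 = 30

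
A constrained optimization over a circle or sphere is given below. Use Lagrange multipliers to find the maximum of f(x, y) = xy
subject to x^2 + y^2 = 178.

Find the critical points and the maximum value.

Lagrange conditions: y = 2*lambda*x and x = 2*lambda*y
If x = 0 then y = 0, violating the constraint, so x, y != 0.
Dividing: y/x = x/y => x^2 = y^2 => y = x or y = -x
Constraint: 2x^2 = 178 => x^2 = 89 => x = +/-sqrt(89)
Critical points: (sqrt(89), sqrt(89)), (-sqrt(89), -sqrt(89)), (sqrt(89), -sqrt(89)), (-sqrt(89), sqrt(89))
  y = x:  xy = x^2 = 89  at (sqrt(89), sqrt(89)) and (-sqrt(89), -sqrt(89))
  y = -x: xy = -x^2 = -89 at (sqrt(89), -sqrt(89)) and (-sqrt(89), sqrt(89))
Maximum xy = 89 at (sqrt(89), sqrt(89)) and (-sqrt(89), -sqrt(89))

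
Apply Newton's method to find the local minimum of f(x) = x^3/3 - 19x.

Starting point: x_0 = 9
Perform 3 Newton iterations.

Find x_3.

f(x) = x^3/3 - 19x
f'(x) = x^2 - 19, f''(x) = 2x
Newton update: x_{n+1} = x_n - (x_n^2 - 19)/(2*x_n)
Step 1: x_0 = 9, f'=62, f''=18, x_1 = 50/9
Step 2: x_1 = 50/9, f'=961/81, f''=100/9, x_2 = 4039/900
Step 3: x_2 = 4039/900, f'=923521/810000, f''=4039/450, x_3 = 31703521/7270200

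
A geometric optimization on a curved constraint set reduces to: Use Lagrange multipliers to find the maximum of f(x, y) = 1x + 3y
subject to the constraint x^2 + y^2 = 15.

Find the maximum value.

Set up Lagrange conditions: grad f = lambda * grad g
  1 = 2*lambda*x
  3 = 2*lambda*y
From these: x/y = 1/3, so x = 1t, y = 3t for some t.
Substitute into constraint: (1t)^2 + (3t)^2 = 15
  t^2 * 10 = 15
  t = sqrt(15/10)
Maximum = 1*x + 3*y = (1^2 + 3^2)*t = 10 * sqrt(15/10) = sqrt(150)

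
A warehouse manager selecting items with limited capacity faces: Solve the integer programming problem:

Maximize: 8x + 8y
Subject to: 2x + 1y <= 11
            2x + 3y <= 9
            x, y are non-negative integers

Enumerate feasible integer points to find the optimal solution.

Constraint 1: 2x + 1y <= 11
Constraint 2: 2x + 3y <= 9
Feasible x range (need y >= 0): 0 <= x <= min(11/2, 9/2) => x in {0, ..., 4}.
Enumerate feasible integer points row by row (the coefficient of y is 8 > 0, so for each x the largest feasible y gives the best value):
  x = 0: y <= min((11 - 2*0)/1, (9 - 2*0)/3) => y in {0, ..., 3}; best 8*0 + 8*3 = 24
  x = 1: y <= min((11 - 2*1)/1, (9 - 2*1)/3) => y in {0, ..., 2}; best 8*1 + 8*2 = 24
  x = 2: y <= min((11 - 2*2)/1, (9 - 2*2)/3) => y in {0, ..., 1}; best 8*2 + 8*1 = 24
  x = 3: y <= min((11 - 2*3)/1, (9 - 2*3)/3) => y in {0, ..., 1}; best 8*3 + 8*1 = 32
  x = 4: y <= min((11 - 2*4)/1, (9 - 2*4)/3) => y in {0}; best 8*4 + 8*0 = 32
The maximum 8x + 8y = 32 is achieved at x = 3, y = 1.
(The same value 32 is also attained at (4, 0).)
Check: 2*3 + 1*1 = 7 <= 11 and 2*3 + 3*1 = 9 <= 9.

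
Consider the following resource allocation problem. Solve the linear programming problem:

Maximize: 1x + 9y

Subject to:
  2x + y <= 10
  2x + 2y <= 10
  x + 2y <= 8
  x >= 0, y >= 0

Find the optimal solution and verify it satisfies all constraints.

Feasible vertices: (0, 0), (0, 4), (2, 3), (5, 0)
Objective 1x + 9y at each vertex:
  (0, 0): 0
  (0, 4): 36
  (2, 3): 29
  (5, 0): 5
Maximum is 36 at (0, 4).
Verify constraints at (x, y) = (0, 4):
  2*0 + 1*4 = 4 <= 10
  2*0 + 2*4 = 8 <= 10
  1*0 + 2*4 = 8 <= 8 (active)
  x = 0 >= 0, y = 4 >= 0. All constraints satisfied.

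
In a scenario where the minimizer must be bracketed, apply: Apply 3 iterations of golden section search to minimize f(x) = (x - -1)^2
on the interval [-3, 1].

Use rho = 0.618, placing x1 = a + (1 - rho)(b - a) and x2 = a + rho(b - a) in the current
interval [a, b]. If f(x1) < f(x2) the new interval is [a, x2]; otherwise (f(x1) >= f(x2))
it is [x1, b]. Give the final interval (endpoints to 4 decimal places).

Golden section search for min of f(x) = (x - -1)^2 on [-3, 1].
Each step: x1 = a + (1 - rho)(b - a), x2 = a + rho(b - a); if f(x1) < f(x2) keep [a, x2], otherwise keep [x1, b].
Step 1: [-3.0000, 1.0000], x1=-1.4720 (f=0.2228), x2=-0.5280 (f=0.2228); f(x1) = f(x2) (tie, not '<') => keep [-1.4720, 1.0000]
Step 2: [-1.4720, 1.0000], x1=-0.5277 (f=0.2231), x2=0.0557 (f=1.1145); f(x1) < f(x2) => keep [-1.4720, 0.0557]
Step 3: [-1.4720, 0.0557], x1=-0.8884 (f=0.0125), x2=-0.5279 (f=0.2229); f(x1) < f(x2) => keep [-1.4720, -0.5279]
Final interval: [-1.4720, -0.5279]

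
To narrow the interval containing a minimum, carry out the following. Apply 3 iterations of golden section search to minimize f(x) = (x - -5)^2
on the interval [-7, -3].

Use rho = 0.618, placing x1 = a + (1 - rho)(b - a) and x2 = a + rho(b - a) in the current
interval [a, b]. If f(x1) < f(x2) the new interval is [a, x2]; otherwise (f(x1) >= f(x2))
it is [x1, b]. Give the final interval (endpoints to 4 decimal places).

Golden section search for min of f(x) = (x - -5)^2 on [-7, -3].
Each step: x1 = a + (1 - rho)(b - a), x2 = a + rho(b - a); if f(x1) < f(x2) keep [a, x2], otherwise keep [x1, b].
Step 1: [-7.0000, -3.0000], x1=-5.4720 (f=0.2228), x2=-4.5280 (f=0.2228); f(x1) = f(x2) (tie, not '<') => keep [-5.4720, -3.0000]
Step 2: [-5.4720, -3.0000], x1=-4.5277 (f=0.2231), x2=-3.9443 (f=1.1145); f(x1) < f(x2) => keep [-5.4720, -3.9443]
Step 3: [-5.4720, -3.9443], x1=-4.8884 (f=0.0125), x2=-4.5279 (f=0.2229); f(x1) < f(x2) => keep [-5.4720, -4.5279]
Final interval: [-5.4720, -4.5279]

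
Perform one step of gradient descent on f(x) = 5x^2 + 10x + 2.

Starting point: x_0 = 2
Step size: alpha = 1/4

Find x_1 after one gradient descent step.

f(x) = 5x^2 + 10x + 2
f'(x) = 10x + 10
f'(2) = 10*2 + (10) = 30
x_1 = x_0 - alpha * f'(x_0) = 2 - 1/4 * 30 = -11/2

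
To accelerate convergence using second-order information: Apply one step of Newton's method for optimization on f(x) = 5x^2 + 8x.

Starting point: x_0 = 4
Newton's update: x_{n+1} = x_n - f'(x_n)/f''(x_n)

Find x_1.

f(x) = 5x^2 + 8x
f'(x) = 10x + (8), f''(x) = 10
Newton step: x_1 = x_0 - f'(x_0)/f''(x_0)
f'(4) = 48
x_1 = 4 - 48/10 = -4/5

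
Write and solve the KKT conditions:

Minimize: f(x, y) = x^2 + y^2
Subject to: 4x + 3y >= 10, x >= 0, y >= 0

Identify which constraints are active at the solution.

KKT conditions for min x^2 + y^2 s.t. 4x + 3y >= 10, x >= 0, y >= 0:
Stationarity: 2x = mu*4 + mu_x, 2y = mu*3 + mu_y, with mu, mu_x, mu_y >= 0
Complementary slackness: mu*(4x + 3y - 10) = 0, mu_x*x = 0, mu_y*y = 0
(0, 0) is infeasible (4*0 + 3*0 < 10), so if mu = 0 stationarity would force x = mu_x/2 >= 0, y = mu_y/2 >= 0 with mu_x*x = mu_y*y = 0, i.e. x = y = 0: contradiction. Hence mu > 0 and 4x + 3y = 10 is active.
Try x > 0, y > 0 (so mu_x = mu_y = 0): x = 4*mu/2, y = 3*mu/2
Substitute: 4*(4*mu/2) + 3*(3*mu/2) = 10
  mu*25/2 = 10 => mu = 4/5
x* = 8/5 > 0, y* = 6/5 > 0, consistent with mu_x = mu_y = 0.
f is convex and the constraints are linear, so this KKT point is the global minimum.
f* = 4
Active constraints: 4x + 3y >= 10 (holds with equality, mu = 4/5 > 0); x >= 0 and y >= 0 are inactive (mu_x = mu_y = 0).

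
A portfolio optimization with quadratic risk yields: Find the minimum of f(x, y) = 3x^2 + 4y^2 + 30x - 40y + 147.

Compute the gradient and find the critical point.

f(x,y) = 3x^2 + 4y^2 + 30x - 40y + 147
df/dx = 6x + (30) = 0  =>  x = -5
df/dy = 8y + (-40) = 0  =>  y = 5
f(-5, 5) = 3*(-5)^2 + 4*(5)^2 + 30*(-5) + -40*(5) + 147 = -28
Hessian is diagonal with entries 6, 8 > 0, so this is a minimum.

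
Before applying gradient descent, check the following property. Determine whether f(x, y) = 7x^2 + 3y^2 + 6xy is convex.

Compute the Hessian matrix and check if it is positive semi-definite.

f(x,y) = 7x^2 + 3y^2 + 6xy
Hessian H = [[14, 6], [6, 6]]
trace(H) = 20, det(H) = 48
Eigenvalues: (20 +/- sqrt(208)) / 2 = 17.21, 2.789
Since both eigenvalues > 0, f is convex.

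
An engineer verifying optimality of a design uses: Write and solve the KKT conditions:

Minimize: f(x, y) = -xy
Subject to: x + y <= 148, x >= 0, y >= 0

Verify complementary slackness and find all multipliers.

Problem: min -xy s.t. x + y <= 148 (multiplier lambda), x >= 0 (mu_x), y >= 0 (mu_y)
KKT stationarity: -y + lambda - mu_x = 0, -x + lambda - mu_y = 0, with lambda, mu_x, mu_y >= 0
Complementary slackness: lambda*(x + y - 148) = 0, mu_x*x = 0, mu_y*y = 0
If lambda = 0: y = -mu_x <= 0 and x = -mu_y <= 0 force x = y = 0 with f = 0; but x = y = 74 is feasible with f = -5476 < 0, so this is not the minimum. Hence lambda > 0 and x + y = 148.
Try x > 0, y > 0 (so mu_x = mu_y = 0): y = lambda, x = lambda => x = y = lambda
x + y = 148 => 2*lambda = 148 => lambda = 74
x* = y* = 74 > 0, consistent with mu_x = mu_y = 0.
(Any feasible point with x = 0 or y = 0 has f = 0 > -5476, so the minimum is not on those boundaries.)
min(-xy) = -5476 (i.e. max xy = 5476)
Multipliers: lambda = 74, mu_x = 0, mu_y = 0
Complementary slackness: lambda*(x + y - 148) = 74*(74 + 74 - 148) = 0, mu_x*x = 0*74 = 0, mu_y*y = 0*74 = 0. Satisfied.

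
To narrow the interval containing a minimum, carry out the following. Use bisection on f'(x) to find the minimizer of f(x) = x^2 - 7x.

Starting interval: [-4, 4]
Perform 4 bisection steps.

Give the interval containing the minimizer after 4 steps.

Finding critical point of f(x) = x^2 - 7x using bisection on f'(x) = 2x + -7.
f'(x) = 0 when x = 7/2.
Starting interval: [-4, 4]
Step 1: mid = 0, f'(mid) = -7, new interval = [0, 4]
Step 2: mid = 2, f'(mid) = -3, new interval = [2, 4]
Step 3: mid = 3, f'(mid) = -1, new interval = [3, 4]
Step 4: mid = 7/2, f'(mid) = 0, new interval = [7/2, 7/2]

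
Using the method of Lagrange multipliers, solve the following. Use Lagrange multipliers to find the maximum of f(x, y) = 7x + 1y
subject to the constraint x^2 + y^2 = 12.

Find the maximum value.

Set up Lagrange conditions: grad f = lambda * grad g
  7 = 2*lambda*x
  1 = 2*lambda*y
From these: x/y = 7/1, so x = 7t, y = 1t for some t.
Substitute into constraint: (7t)^2 + (1t)^2 = 12
  t^2 * 50 = 12
  t = sqrt(12/50)
Maximum = 7*x + 1*y = (7^2 + 1^2)*t = 50 * sqrt(12/50) = sqrt(600)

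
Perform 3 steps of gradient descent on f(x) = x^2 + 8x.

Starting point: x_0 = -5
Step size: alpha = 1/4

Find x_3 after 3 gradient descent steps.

f(x) = x^2 + 8x, f'(x) = 2x + (8)
Step 1: f'(-5) = -2, x_1 = -5 - 1/4 * -2 = -9/2
Step 2: f'(-9/2) = -1, x_2 = -9/2 - 1/4 * -1 = -17/4
Step 3: f'(-17/4) = -1/2, x_3 = -17/4 - 1/4 * -1/2 = -33/8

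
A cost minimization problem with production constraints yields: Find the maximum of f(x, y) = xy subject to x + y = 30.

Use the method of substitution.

Substitute y = 30 - x into f(x,y) = xy:
g(x) = x(30 - x) = 30x - x^2
g'(x) = 30 - 2x = 0  =>  x = 15
y = 30 - 15 = 15
Maximum value = 15 * 15 = 225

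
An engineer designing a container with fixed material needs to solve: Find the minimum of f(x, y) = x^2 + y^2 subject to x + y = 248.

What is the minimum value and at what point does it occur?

Substitute y = 248 - x into f(x,y) = x^2 + y^2:
g(x) = x^2 + (248 - x)^2 = 2x^2 - 496x + 61504
g'(x) = 4x - 496 = 0  =>  x = 124
y = 248 - 124 = 124
Minimum value = 124^2 + 124^2 = 30752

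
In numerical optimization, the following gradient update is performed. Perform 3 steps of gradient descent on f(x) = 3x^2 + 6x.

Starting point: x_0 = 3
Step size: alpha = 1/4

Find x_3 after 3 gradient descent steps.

f(x) = 3x^2 + 6x, f'(x) = 6x + (6)
Step 1: f'(3) = 24, x_1 = 3 - 1/4 * 24 = -3
Step 2: f'(-3) = -12, x_2 = -3 - 1/4 * -12 = 0
Step 3: f'(0) = 6, x_3 = 0 - 1/4 * 6 = -3/2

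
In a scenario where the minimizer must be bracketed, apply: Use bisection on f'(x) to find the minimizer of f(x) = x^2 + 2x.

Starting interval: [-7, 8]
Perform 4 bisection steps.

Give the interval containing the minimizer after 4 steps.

Finding critical point of f(x) = x^2 + 2x using bisection on f'(x) = 2x + 2.
f'(x) = 0 when x = -1.
Starting interval: [-7, 8]
Step 1: mid = 1/2, f'(mid) = 3, new interval = [-7, 1/2]
Step 2: mid = -13/4, f'(mid) = -9/2, new interval = [-13/4, 1/2]
Step 3: mid = -11/8, f'(mid) = -3/4, new interval = [-11/8, 1/2]
Step 4: mid = -7/16, f'(mid) = 9/8, new interval = [-11/8, -7/16]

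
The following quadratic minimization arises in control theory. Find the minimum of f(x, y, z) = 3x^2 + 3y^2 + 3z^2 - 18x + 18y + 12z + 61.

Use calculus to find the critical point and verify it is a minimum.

f(x,y,z) = 3x^2 + 3y^2 + 3z^2 - 18x + 18y + 12z + 61
df/dx = 6x + (-18) = 0 => x = 3
df/dy = 6y + (18) = 0 => y = -3
df/dz = 6z + (12) = 0 => z = -2
f(3,-3,-2) = 3*(3)^2 + 3*(-3)^2 + 3*(-2)^2 + -18*(3) + 18*(-3) + 12*(-2) + 61 = -5
Hessian is diagonal with entries 6, 6, 6 > 0, confirmed minimum.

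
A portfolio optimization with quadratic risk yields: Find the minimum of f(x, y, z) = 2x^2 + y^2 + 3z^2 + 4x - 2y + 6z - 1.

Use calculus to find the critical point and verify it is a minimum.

f(x,y,z) = 2x^2 + y^2 + 3z^2 + 4x - 2y + 6z - 1
df/dx = 4x + (4) = 0 => x = -1
df/dy = 2y + (-2) = 0 => y = 1
df/dz = 6z + (6) = 0 => z = -1
f(-1,1,-1) = 2*(-1)^2 + 1*(1)^2 + 3*(-1)^2 + 4*(-1) + -2*(1) + 6*(-1) + -1 = -7
Hessian is diagonal with entries 4, 2, 6 > 0, confirmed minimum.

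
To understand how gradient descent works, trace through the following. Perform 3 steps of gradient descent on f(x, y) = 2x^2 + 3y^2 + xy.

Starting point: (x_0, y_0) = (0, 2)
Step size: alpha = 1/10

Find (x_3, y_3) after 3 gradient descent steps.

f(x,y) = 2x^2 + 3y^2 + xy
grad_x = 4x + 1y, grad_y = 6y + 1x
Step 1: grad = (2, 12), (-1/5, 4/5)
Step 2: grad = (0, 23/5), (-1/5, 17/50)
Step 3: grad = (-23/50, 46/25), (-77/500, 39/250)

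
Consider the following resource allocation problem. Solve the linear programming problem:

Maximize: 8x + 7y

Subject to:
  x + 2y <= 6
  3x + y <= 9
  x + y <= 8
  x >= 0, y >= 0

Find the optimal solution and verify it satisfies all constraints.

Feasible vertices: (0, 0), (0, 3), (12/5, 9/5), (3, 0)
Objective 8x + 7y at each vertex:
  (0, 0): 0
  (0, 3): 21
  (12/5, 9/5): 159/5
  (3, 0): 24
Maximum is 159/5 at (12/5, 9/5).
Verify constraints at (x, y) = (12/5, 9/5):
  1*(12/5) + 2*(9/5) = 6 <= 6 (active)
  3*(12/5) + 1*(9/5) = 9 <= 9 (active)
  1*(12/5) + 1*(9/5) = 21/5 <= 8
  x = 12/5 >= 0, y = 9/5 >= 0. All constraints satisfied.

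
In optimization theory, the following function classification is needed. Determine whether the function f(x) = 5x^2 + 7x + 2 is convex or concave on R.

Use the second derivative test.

f(x) = 5x^2 + 7x + 2
f'(x) = 10x + 7
f''(x) = 10
Since f''(x) = 10 > 0 for all x, f is convex on R.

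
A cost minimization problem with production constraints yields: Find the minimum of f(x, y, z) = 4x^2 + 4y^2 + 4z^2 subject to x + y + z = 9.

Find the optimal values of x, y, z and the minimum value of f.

Using Lagrange multipliers on f = 4x^2 + 4y^2 + 4z^2 with constraint x + y + z = 9:
Conditions: 2*4*x = lambda, 2*4*y = lambda, 2*4*z = lambda
So x = lambda/8, y = lambda/8, z = lambda/8
Substituting into constraint: lambda * (3/8) = 9
lambda = 24
x = 3, y = 3, z = 3
Minimum value = 108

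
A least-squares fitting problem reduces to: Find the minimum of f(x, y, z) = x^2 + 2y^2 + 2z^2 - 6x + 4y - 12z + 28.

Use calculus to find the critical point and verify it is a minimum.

f(x,y,z) = x^2 + 2y^2 + 2z^2 - 6x + 4y - 12z + 28
df/dx = 2x + (-6) = 0 => x = 3
df/dy = 4y + (4) = 0 => y = -1
df/dz = 4z + (-12) = 0 => z = 3
f(3,-1,3) = 1*(3)^2 + 2*(-1)^2 + 2*(3)^2 + -6*(3) + 4*(-1) + -12*(3) + 28 = -1
Hessian is diagonal with entries 2, 4, 4 > 0, confirmed minimum.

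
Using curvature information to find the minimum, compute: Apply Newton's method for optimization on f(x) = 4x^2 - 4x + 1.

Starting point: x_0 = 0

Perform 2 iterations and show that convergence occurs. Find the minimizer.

f(x) = 4x^2 - 4x + 1, f'(x) = 8x + (-4), f''(x) = 8
Step 1: f'(0) = -4, x_1 = 0 - -4/8 = 1/2
Step 2: f'(1/2) = 0, x_2 = 1/2 (converged)
Newton's method converges in 1 step for quadratics.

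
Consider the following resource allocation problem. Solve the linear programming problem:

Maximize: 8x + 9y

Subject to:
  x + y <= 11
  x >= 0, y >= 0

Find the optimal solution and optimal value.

The feasible region has vertices at [(0, 0), (11, 0), (0, 11)].
Checking objective 8x + 9y at each vertex:
  (0, 0): 8*0 + 9*0 = 0
  (11, 0): 8*11 + 9*0 = 88
  (0, 11): 8*0 + 9*11 = 99
Maximum is 99 at (0, 11).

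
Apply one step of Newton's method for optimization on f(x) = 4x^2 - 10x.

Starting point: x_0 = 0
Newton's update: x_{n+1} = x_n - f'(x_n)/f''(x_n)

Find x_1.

f(x) = 4x^2 - 10x
f'(x) = 8x + (-10), f''(x) = 8
Newton step: x_1 = x_0 - f'(x_0)/f''(x_0)
f'(0) = -10
x_1 = 0 - -10/8 = 5/4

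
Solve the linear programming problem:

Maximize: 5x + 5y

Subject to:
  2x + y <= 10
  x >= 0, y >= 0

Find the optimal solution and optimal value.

The feasible region has vertices at [(0, 0), (5, 0), (0, 10)].
Checking objective 5x + 5y at each vertex:
  (0, 0): 5*0 + 5*0 = 0
  (5, 0): 5*5 + 5*0 = 25
  (0, 10): 5*0 + 5*10 = 50
Maximum is 50 at (0, 10).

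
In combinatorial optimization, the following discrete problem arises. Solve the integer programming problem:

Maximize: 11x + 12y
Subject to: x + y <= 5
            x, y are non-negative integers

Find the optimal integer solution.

Objective: 11x + 12y, constraint: x + y <= 5
Coefficient of y is 12 > coefficient of x is 11, so allocate the entire budget to y.
Optimal: x = 0, y = 5, value = 60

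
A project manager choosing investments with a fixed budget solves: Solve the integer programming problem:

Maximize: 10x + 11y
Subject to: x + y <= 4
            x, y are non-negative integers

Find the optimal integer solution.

Objective: 10x + 11y, constraint: x + y <= 4
Coefficient of y is 11 > coefficient of x is 10, so allocate the entire budget to y.
Optimal: x = 0, y = 4, value = 44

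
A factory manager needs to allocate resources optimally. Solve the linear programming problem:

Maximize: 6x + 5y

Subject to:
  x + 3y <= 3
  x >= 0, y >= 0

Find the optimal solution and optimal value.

The feasible region has vertices at [(0, 0), (3, 0), (0, 1)].
Checking objective 6x + 5y at each vertex:
  (0, 0): 6*0 + 5*0 = 0
  (3, 0): 6*3 + 5*0 = 18
  (0, 1): 6*0 + 5*1 = 5
Maximum is 18 at (3, 0).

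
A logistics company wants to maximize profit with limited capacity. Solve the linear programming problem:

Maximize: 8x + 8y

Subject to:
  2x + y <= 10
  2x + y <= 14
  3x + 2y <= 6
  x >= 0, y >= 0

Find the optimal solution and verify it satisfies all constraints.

Feasible vertices: (0, 0), (0, 3), (2, 0)
Objective 8x + 8y at each vertex:
  (0, 0): 0
  (0, 3): 24
  (2, 0): 16
Maximum is 24 at (0, 3).
Verify constraints at (x, y) = (0, 3):
  2*0 + 1*3 = 3 <= 10
  2*0 + 1*3 = 3 <= 14
  3*0 + 2*3 = 6 <= 6 (active)
  x = 0 >= 0, y = 3 >= 0. All constraints satisfied.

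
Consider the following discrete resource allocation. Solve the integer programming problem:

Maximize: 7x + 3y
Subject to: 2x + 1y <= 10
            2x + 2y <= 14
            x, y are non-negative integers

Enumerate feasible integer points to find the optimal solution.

Constraint 1: 2x + 1y <= 10
Constraint 2: 2x + 2y <= 14
Feasible x range (need y >= 0): 0 <= x <= min(10/2, 14/2) => x in {0, ..., 5}.
Enumerate feasible integer points row by row (the coefficient of y is 3 > 0, so for each x the largest feasible y gives the best value):
  x = 0: y <= min((10 - 2*0)/1, (14 - 2*0)/2) => y in {0, ..., 7}; best 7*0 + 3*7 = 21
  x = 1: y <= min((10 - 2*1)/1, (14 - 2*1)/2) => y in {0, ..., 6}; best 7*1 + 3*6 = 25
  x = 2: y <= min((10 - 2*2)/1, (14 - 2*2)/2) => y in {0, ..., 5}; best 7*2 + 3*5 = 29
  x = 3: y <= min((10 - 2*3)/1, (14 - 2*3)/2) => y in {0, ..., 4}; best 7*3 + 3*4 = 33
  x = 4: y <= min((10 - 2*4)/1, (14 - 2*4)/2) => y in {0, ..., 2}; best 7*4 + 3*2 = 34
  x = 5: y <= min((10 - 2*5)/1, (14 - 2*5)/2) => y in {0}; best 7*5 + 3*0 = 35
The maximum 7x + 3y = 35 is achieved at x = 5, y = 0.
Check: 2*5 + 1*0 = 10 <= 10 and 2*5 + 2*0 = 10 <= 14.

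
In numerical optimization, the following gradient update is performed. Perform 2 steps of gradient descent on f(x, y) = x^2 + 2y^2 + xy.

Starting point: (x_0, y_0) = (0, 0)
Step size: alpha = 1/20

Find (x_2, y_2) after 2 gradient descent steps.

f(x,y) = x^2 + 2y^2 + xy
grad_x = 2x + 1y, grad_y = 4y + 1x
Step 1: grad = (0, 0), (0, 0)
Step 2: grad = (0, 0), (0, 0)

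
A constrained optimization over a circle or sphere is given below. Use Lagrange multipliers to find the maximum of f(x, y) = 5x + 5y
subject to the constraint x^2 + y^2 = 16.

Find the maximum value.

Set up Lagrange conditions: grad f = lambda * grad g
  5 = 2*lambda*x
  5 = 2*lambda*y
From these: x/y = 5/5, so x = 5t, y = 5t for some t.
Substitute into constraint: (5t)^2 + (5t)^2 = 16
  t^2 * 50 = 16
  t = sqrt(16/50)
Maximum = 5*x + 5*y = (5^2 + 5^2)*t = 50 * sqrt(16/50) = sqrt(800)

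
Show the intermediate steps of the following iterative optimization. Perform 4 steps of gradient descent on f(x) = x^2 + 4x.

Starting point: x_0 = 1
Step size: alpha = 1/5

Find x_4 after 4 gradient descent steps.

f(x) = x^2 + 4x, f'(x) = 2x + (4)
Step 1: f'(1) = 6, x_1 = 1 - 1/5 * 6 = -1/5
Step 2: f'(-1/5) = 18/5, x_2 = -1/5 - 1/5 * 18/5 = -23/25
Step 3: f'(-23/25) = 54/25, x_3 = -23/25 - 1/5 * 54/25 = -169/125
Step 4: f'(-169/125) = 162/125, x_4 = -169/125 - 1/5 * 162/125 = -1007/625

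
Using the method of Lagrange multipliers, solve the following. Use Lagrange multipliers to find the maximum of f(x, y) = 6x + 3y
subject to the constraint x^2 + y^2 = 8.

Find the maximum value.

Set up Lagrange conditions: grad f = lambda * grad g
  6 = 2*lambda*x
  3 = 2*lambda*y
From these: x/y = 6/3, so x = 6t, y = 3t for some t.
Substitute into constraint: (6t)^2 + (3t)^2 = 8
  t^2 * 45 = 8
  t = sqrt(8/45)
Maximum = 6*x + 3*y = (6^2 + 3^2)*t = 45 * sqrt(8/45) = sqrt(360)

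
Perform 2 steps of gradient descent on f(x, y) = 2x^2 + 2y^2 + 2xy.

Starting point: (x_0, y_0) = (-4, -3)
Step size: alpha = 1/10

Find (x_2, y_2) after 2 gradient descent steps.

f(x,y) = 2x^2 + 2y^2 + 2xy
grad_x = 4x + 2y, grad_y = 4y + 2x
Step 1: grad = (-22, -20), (-9/5, -1)
Step 2: grad = (-46/5, -38/5), (-22/25, -6/25)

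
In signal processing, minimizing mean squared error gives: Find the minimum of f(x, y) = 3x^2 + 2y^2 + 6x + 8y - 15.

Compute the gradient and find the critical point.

f(x,y) = 3x^2 + 2y^2 + 6x + 8y - 15
df/dx = 6x + (6) = 0  =>  x = -1
df/dy = 4y + (8) = 0  =>  y = -2
f(-1, -2) = 3*(-1)^2 + 2*(-2)^2 + 6*(-1) + 8*(-2) + -15 = -26
Hessian is diagonal with entries 6, 4 > 0, so this is a minimum.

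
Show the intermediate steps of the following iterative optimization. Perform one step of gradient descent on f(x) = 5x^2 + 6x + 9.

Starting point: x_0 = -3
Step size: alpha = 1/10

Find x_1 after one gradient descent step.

f(x) = 5x^2 + 6x + 9
f'(x) = 10x + 6
f'(-3) = 10*-3 + (6) = -24
x_1 = x_0 - alpha * f'(x_0) = -3 - 1/10 * -24 = -3/5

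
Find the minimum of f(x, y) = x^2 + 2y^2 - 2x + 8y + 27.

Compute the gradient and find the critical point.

f(x,y) = x^2 + 2y^2 - 2x + 8y + 27
df/dx = 2x + (-2) = 0  =>  x = 1
df/dy = 4y + (8) = 0  =>  y = -2
f(1, -2) = 1*(1)^2 + 2*(-2)^2 + -2*(1) + 8*(-2) + 27 = 18
Hessian is diagonal with entries 2, 4 > 0, so this is a minimum.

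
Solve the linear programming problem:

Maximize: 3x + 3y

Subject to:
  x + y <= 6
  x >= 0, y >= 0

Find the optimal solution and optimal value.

The feasible region has vertices at [(0, 0), (6, 0), (0, 6)].
Checking objective 3x + 3y at each vertex:
  (0, 0): 3*0 + 3*0 = 0
  (6, 0): 3*6 + 3*0 = 18
  (0, 6): 3*0 + 3*6 = 18
Maximum is 18 at (6, 0).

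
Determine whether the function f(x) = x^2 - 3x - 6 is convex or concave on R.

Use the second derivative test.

f(x) = x^2 - 3x - 6
f'(x) = 2x - 3
f''(x) = 2
Since f''(x) = 2 > 0 for all x, f is convex on R.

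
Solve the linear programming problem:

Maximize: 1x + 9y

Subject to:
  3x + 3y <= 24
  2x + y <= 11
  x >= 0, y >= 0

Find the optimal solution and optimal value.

Feasible vertices: (0, 0), (0, 8), (3, 5), (11/2, 0)
Objective 1x + 9y at each:
  (0, 0): 0
  (0, 8): 72
  (3, 5): 48
  (11/2, 0): 11/2
Maximum is 72 at (0, 8).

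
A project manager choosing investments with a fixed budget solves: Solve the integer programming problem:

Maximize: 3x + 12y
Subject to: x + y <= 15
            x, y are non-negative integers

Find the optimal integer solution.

Objective: 3x + 12y, constraint: x + y <= 15
Coefficient of y is 12 > coefficient of x is 3, so allocate the entire budget to y.
Optimal: x = 0, y = 15, value = 180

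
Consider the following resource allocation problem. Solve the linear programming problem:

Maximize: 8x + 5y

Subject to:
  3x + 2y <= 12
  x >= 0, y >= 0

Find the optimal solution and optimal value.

The feasible region has vertices at [(0, 0), (4, 0), (0, 6)].
Checking objective 8x + 5y at each vertex:
  (0, 0): 8*0 + 5*0 = 0
  (4, 0): 8*4 + 5*0 = 32
  (0, 6): 8*0 + 5*6 = 30
Maximum is 32 at (4, 0).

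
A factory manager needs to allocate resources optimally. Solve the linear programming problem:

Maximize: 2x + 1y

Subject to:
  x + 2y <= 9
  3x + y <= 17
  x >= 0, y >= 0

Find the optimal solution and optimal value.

Feasible vertices: (0, 0), (0, 9/2), (5, 2), (17/3, 0)
Objective 2x + 1y at each:
  (0, 0): 0
  (0, 9/2): 9/2
  (5, 2): 12
  (17/3, 0): 34/3
Maximum is 12 at (5, 2).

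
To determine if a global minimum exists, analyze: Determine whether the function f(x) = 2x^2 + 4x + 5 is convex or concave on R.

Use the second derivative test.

f(x) = 2x^2 + 4x + 5
f'(x) = 4x + 4
f''(x) = 4
Since f''(x) = 4 > 0 for all x, f is convex on R.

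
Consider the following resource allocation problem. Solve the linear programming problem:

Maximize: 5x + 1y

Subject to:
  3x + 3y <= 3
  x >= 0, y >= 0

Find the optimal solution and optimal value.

The feasible region has vertices at [(0, 0), (1, 0), (0, 1)].
Checking objective 5x + 1y at each vertex:
  (0, 0): 5*0 + 1*0 = 0
  (1, 0): 5*1 + 1*0 = 5
  (0, 1): 5*0 + 1*1 = 1
Maximum is 5 at (1, 0).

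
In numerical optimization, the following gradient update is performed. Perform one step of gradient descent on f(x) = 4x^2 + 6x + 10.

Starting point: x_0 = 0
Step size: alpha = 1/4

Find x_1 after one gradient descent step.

f(x) = 4x^2 + 6x + 10
f'(x) = 8x + 6
f'(0) = 8*0 + (6) = 6
x_1 = x_0 - alpha * f'(x_0) = 0 - 1/4 * 6 = -3/2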